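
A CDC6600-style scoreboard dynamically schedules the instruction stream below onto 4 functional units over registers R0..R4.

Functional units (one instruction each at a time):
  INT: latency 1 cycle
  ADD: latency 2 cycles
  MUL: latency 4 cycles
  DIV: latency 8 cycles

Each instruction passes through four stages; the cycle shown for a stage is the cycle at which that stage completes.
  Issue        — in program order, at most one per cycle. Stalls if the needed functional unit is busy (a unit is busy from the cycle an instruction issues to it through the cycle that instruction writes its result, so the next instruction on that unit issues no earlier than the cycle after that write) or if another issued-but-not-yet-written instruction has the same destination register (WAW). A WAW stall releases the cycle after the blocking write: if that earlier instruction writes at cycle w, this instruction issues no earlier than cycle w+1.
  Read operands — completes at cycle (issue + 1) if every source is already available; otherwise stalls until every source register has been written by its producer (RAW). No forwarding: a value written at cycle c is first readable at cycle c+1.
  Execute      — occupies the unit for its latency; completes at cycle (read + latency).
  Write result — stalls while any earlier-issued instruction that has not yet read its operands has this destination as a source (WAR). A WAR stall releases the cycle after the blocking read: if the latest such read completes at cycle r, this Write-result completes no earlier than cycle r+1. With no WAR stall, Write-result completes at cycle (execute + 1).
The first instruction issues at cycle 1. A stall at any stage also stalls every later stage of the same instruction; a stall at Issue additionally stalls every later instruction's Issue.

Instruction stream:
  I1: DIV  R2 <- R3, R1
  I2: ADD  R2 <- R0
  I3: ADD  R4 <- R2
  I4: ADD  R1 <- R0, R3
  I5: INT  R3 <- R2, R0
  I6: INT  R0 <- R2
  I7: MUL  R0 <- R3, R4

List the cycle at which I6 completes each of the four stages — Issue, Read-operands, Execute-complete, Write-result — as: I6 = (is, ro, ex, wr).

I6 = (27, 28, 29, 30)

t=1  I1 issues→DIV
t=2  I1 reads
t=10  I1 exec-done
t=11  I1 writes R2
t=12  I2 issues→ADD
t=13  I2 reads
t=15  I2 exec-done
t=16  I2 writes R2
t=17  I3 issues→ADD
t=18  I3 reads
t=20  I3 exec-done
t=21  I3 writes R4
t=22  I4 issues→ADD
t=23  I4 reads; I5 issues→INT
t=24  I5 reads
t=25  I4 exec-done; I5 exec-done
t=26  I4 writes R1; I5 writes R3
t=27  I6 issues→INT
t=28  I6 reads
t=29  I6 exec-done
t=30  I6 writes R0
t=31  I7 issues→MUL
t=32  I7 reads
t=36  I7 exec-done
t=37  I7 writes R0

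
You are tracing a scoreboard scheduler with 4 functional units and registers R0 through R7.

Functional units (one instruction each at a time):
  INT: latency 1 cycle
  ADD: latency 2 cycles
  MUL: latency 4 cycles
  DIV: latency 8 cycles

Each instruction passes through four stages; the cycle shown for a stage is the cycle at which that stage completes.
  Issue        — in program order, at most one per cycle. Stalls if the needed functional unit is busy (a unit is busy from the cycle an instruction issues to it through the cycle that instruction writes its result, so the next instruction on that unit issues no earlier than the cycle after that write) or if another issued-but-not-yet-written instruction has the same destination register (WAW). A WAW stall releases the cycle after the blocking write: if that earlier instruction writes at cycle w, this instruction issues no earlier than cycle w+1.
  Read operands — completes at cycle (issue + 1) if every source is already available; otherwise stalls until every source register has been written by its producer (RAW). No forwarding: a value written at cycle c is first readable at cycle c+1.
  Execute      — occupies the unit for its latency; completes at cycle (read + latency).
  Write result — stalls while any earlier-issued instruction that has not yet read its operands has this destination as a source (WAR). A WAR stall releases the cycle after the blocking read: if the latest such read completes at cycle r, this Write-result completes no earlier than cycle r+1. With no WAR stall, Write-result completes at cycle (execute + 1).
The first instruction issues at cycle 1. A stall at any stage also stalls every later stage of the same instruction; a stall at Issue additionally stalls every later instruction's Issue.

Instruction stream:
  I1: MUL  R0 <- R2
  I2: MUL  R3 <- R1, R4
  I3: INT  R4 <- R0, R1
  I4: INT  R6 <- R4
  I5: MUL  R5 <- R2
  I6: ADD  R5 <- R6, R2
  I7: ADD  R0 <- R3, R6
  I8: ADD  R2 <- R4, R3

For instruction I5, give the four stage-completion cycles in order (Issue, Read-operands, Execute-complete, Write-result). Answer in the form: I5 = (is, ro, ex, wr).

[1] issue I1 (MUL)
[2] I1 read-ops
[6] I1 finished on MUL
[7] I1→R0
[8] issue I2 (MUL)
[9] I2 read-ops · issue I3 (INT)
[10] I3 read-ops
[11] I3 finished on INT
[12] I3→R4
[13] I2 finished on MUL · issue I4 (INT)
[14] I2→R3 · I4 read-ops
[15] I4 finished on INT · issue I5 (MUL)
[16] I4→R6 · I5 read-ops
[20] I5 finished on MUL
[21] I5→R5
[22] issue I6 (ADD)
[23] I6 read-ops
[25] I6 finished on ADD
[26] I6→R5
[27] issue I7 (ADD)
[28] I7 read-ops
[30] I7 finished on ADD
[31] I7→R0
[32] issue I8 (ADD)
[33] I8 read-ops
[35] I8 finished on ADD
[36] I8→R2

I5 = (15, 16, 20, 21)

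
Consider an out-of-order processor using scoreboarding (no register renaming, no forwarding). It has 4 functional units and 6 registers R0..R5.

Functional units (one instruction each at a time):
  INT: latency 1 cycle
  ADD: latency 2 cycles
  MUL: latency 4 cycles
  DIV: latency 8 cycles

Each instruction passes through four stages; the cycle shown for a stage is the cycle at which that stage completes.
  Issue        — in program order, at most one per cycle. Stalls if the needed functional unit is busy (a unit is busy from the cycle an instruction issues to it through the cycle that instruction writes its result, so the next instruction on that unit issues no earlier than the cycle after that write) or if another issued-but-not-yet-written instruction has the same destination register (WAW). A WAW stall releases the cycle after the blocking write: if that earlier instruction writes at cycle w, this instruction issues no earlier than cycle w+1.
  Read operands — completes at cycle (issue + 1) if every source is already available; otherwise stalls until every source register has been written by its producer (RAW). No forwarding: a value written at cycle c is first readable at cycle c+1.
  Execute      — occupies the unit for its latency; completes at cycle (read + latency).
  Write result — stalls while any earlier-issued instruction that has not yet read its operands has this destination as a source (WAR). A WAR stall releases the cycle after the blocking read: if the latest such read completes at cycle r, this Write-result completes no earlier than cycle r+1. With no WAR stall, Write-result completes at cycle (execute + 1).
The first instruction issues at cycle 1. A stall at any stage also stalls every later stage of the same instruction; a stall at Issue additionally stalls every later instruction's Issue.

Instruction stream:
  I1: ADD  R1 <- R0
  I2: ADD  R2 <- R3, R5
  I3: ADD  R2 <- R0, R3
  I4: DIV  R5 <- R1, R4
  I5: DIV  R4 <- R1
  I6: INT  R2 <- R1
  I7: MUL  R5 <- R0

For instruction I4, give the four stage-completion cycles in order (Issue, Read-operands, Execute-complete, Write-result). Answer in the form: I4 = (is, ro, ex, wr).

cycle 1: I1 dispatched to ADD
cycle 2: I1 operands ready
cycle 4: I1 complete
cycle 5: R1←I1
cycle 6: I2 dispatched to ADD
cycle 7: I2 operands ready
cycle 9: I2 complete
cycle 10: R2←I2
cycle 11: I3 dispatched to ADD
cycle 12: I3 operands ready, I4 dispatched to DIV
cycle 13: I4 operands ready
cycle 14: I3 complete
cycle 15: R2←I3
cycle 21: I4 complete
cycle 22: R5←I4
cycle 23: I5 dispatched to DIV
cycle 24: I5 operands ready, I6 dispatched to INT
cycle 25: I6 operands ready, I7 dispatched to MUL
cycle 26: I6 complete, I7 operands ready
cycle 27: R2←I6
cycle 30: I7 complete
cycle 31: R5←I7
cycle 32: I5 complete
cycle 33: R4←I5

I4 = (12, 13, 21, 22)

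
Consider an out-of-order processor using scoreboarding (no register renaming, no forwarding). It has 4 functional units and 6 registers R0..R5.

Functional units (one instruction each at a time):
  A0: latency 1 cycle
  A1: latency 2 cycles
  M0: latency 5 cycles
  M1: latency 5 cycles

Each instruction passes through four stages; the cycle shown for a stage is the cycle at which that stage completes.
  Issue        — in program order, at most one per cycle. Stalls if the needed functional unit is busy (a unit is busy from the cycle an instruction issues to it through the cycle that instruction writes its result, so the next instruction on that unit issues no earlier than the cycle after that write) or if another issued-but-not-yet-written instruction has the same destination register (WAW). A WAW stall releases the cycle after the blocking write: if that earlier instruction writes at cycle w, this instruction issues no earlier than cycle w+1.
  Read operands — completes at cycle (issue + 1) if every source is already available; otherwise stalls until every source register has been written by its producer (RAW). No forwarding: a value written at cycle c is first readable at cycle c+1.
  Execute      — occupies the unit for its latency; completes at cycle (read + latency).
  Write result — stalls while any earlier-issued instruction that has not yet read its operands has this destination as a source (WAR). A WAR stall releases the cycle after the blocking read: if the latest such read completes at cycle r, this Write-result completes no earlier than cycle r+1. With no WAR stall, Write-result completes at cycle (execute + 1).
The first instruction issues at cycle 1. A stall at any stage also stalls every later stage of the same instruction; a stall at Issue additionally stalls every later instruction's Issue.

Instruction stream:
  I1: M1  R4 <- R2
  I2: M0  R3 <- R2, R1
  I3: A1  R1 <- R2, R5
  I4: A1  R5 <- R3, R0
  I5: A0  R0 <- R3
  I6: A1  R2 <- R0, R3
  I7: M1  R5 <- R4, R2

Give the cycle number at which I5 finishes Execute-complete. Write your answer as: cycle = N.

[1] I1→M1
[2] I1 RO · I2→M0
[3] I2 RO · I3→A1
[4] I3 RO
[6] I3 EX
[7] I1 EX · I3 WR R1
[8] I1 WR R4 · I2 EX · I4→A1
[9] I2 WR R3 · I5→A0
[10] I4 RO · I5 RO
[11] I5 EX
[12] I4 EX · I5 WR R0
[13] I4 WR R5
[14] I6→A1
[15] I6 RO · I7→M1
[17] I6 EX
[18] I6 WR R2
[19] I7 RO
[24] I7 EX
[25] I7 WR R5

cycle = 11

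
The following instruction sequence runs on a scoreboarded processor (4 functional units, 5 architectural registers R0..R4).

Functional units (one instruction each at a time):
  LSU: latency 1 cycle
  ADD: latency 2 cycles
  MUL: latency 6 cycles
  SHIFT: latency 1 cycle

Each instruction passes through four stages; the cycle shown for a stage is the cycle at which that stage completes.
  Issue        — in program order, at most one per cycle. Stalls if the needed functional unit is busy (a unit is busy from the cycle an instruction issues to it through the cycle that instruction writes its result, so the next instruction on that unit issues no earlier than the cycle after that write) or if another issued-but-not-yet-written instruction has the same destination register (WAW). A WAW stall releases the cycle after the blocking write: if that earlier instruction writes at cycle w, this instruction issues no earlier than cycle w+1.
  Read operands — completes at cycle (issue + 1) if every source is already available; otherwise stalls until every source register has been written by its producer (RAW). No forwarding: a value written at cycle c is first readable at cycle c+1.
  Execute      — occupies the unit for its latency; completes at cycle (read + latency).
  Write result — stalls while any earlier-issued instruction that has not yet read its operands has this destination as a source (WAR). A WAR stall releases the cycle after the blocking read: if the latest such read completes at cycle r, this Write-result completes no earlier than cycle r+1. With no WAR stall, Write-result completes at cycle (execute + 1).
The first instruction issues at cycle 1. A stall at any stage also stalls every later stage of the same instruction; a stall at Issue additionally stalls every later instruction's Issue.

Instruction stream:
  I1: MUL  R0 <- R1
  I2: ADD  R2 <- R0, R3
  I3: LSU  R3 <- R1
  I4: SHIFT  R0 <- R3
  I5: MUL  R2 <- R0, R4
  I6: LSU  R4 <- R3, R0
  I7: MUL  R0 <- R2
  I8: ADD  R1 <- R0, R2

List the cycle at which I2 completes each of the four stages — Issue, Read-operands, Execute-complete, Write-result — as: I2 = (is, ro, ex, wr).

I2 = (2, 10, 12, 13)

cycle 1: issue I1 (MUL)
cycle 2: I1 read-ops · issue I2 (ADD)
cycle 3: issue I3 (LSU)
cycle 4: I3 read-ops
cycle 5: I3 finished on LSU
cycle 8: I1 finished on MUL
cycle 9: I1→R0
cycle 10: I2 read-ops · issue I4 (SHIFT)
cycle 11: I3→R3
cycle 12: I2 finished on ADD · I4 read-ops
cycle 13: I2→R2 · I4 finished on SHIFT
cycle 14: I4→R0 · issue I5 (MUL)
cycle 15: I5 read-ops · issue I6 (LSU)
cycle 16: I6 read-ops
cycle 17: I6 finished on LSU
cycle 18: I6→R4
cycle 21: I5 finished on MUL
cycle 22: I5→R2
cycle 23: issue I7 (MUL)
cycle 24: I7 read-ops · issue I8 (ADD)
cycle 30: I7 finished on MUL
cycle 31: I7→R0
cycle 32: I8 read-ops
cycle 34: I8 finished on ADD
cycle 35: I8→R1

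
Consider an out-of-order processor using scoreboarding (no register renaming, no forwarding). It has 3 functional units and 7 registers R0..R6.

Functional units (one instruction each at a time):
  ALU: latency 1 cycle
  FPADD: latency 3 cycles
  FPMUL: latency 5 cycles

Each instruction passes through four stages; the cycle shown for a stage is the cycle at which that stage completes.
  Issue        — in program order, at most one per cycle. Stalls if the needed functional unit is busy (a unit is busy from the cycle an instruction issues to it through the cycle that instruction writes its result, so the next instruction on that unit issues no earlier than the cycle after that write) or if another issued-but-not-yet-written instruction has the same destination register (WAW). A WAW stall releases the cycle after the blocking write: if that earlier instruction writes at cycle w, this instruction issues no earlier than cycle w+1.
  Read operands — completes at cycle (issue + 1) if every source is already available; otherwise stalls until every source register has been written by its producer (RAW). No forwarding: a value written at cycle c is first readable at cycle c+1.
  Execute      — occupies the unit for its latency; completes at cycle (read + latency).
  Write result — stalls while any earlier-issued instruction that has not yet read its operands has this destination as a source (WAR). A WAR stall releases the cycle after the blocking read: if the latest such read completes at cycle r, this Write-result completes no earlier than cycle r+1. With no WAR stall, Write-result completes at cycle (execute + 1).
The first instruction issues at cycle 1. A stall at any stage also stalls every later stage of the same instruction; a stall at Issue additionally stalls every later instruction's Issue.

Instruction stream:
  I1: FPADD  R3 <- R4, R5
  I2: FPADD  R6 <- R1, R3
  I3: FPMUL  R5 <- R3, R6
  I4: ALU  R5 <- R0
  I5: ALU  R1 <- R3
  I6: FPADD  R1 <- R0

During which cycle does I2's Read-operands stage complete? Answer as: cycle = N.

cycle = 8

[1] issue I1 (FPADD)
[2] I1 read-ops
[5] I1 finished on FPADD
[6] I1→R3
[7] issue I2 (FPADD)
[8] I2 read-ops | issue I3 (FPMUL)
[11] I2 finished on FPADD
[12] I2→R6
[13] I3 read-ops
[18] I3 finished on FPMUL
[19] I3→R5
[20] issue I4 (ALU)
[21] I4 read-ops
[22] I4 finished on ALU
[23] I4→R5
[24] issue I5 (ALU)
[25] I5 read-ops
[26] I5 finished on ALU
[27] I5→R1
[28] issue I6 (FPADD)
[29] I6 read-ops
[32] I6 finished on FPADD
[33] I6→R1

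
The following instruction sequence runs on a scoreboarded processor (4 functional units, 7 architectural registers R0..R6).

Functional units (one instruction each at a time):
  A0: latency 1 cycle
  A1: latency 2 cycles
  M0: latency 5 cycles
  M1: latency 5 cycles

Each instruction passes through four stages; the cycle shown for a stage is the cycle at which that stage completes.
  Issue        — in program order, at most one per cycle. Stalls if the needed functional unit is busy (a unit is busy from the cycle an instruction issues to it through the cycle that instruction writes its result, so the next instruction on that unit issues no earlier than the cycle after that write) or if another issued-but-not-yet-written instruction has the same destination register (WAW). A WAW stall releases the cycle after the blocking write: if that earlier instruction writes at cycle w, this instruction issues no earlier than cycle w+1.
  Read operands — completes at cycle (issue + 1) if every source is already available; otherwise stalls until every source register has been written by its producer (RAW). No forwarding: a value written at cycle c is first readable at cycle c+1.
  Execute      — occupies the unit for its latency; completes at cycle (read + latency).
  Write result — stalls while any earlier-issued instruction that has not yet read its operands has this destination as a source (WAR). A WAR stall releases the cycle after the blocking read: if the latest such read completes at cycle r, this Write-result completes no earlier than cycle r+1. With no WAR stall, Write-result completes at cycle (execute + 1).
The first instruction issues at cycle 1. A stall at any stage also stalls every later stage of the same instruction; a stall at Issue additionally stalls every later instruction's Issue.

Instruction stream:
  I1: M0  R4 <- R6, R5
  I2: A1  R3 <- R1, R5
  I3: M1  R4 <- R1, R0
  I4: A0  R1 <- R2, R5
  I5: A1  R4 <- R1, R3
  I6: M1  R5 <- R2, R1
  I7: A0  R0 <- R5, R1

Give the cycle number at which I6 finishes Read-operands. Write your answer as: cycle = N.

cycle = 19

c1: I1→M0
c2: I1 RO · I2→A1
c3: I2 RO
c5: I2 EX
c6: I2 WR R3
c7: I1 EX
c8: I1 WR R4
c9: I3→M1
c10: I3 RO · I4→A0
c11: I4 RO
c12: I4 EX
c13: I4 WR R1
c15: I3 EX
c16: I3 WR R4
c17: I5→A1
c18: I5 RO · I6→M1
c19: I6 RO · I7→A0
c20: I5 EX
c21: I5 WR R4
c24: I6 EX
c25: I6 WR R5
c26: I7 RO
c27: I7 EX
c28: I7 WR R0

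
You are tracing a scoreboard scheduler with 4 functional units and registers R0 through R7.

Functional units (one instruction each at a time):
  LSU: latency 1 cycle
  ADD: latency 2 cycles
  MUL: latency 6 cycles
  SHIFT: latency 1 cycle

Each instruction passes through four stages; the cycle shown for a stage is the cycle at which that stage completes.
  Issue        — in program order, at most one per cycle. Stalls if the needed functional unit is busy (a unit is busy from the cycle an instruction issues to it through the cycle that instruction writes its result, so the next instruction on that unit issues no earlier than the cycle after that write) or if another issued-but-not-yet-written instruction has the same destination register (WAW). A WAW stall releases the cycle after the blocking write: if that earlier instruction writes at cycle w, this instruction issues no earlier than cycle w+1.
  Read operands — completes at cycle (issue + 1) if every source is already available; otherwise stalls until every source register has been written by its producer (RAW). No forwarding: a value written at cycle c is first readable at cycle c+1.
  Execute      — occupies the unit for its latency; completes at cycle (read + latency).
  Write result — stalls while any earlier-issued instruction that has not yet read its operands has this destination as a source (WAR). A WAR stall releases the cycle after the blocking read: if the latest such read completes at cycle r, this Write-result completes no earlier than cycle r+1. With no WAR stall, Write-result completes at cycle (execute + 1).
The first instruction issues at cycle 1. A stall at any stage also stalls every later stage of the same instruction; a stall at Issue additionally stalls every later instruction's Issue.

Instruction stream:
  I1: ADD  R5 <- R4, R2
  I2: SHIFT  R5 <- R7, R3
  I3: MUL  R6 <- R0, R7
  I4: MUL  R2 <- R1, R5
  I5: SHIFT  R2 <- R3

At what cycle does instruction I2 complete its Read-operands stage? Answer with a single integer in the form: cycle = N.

cycle = 7

t=1  I1→ADD
t=2  I1 RO
t=4  I1 EX
t=5  I1 WR R5
t=6  I2→SHIFT
t=7  I2 RO; I3→MUL
t=8  I2 EX; I3 RO
t=9  I2 WR R5
t=14  I3 EX
t=15  I3 WR R6
t=16  I4→MUL
t=17  I4 RO
t=23  I4 EX
t=24  I4 WR R2
t=25  I5→SHIFT
t=26  I5 RO
t=27  I5 EX
t=28  I5 WR R2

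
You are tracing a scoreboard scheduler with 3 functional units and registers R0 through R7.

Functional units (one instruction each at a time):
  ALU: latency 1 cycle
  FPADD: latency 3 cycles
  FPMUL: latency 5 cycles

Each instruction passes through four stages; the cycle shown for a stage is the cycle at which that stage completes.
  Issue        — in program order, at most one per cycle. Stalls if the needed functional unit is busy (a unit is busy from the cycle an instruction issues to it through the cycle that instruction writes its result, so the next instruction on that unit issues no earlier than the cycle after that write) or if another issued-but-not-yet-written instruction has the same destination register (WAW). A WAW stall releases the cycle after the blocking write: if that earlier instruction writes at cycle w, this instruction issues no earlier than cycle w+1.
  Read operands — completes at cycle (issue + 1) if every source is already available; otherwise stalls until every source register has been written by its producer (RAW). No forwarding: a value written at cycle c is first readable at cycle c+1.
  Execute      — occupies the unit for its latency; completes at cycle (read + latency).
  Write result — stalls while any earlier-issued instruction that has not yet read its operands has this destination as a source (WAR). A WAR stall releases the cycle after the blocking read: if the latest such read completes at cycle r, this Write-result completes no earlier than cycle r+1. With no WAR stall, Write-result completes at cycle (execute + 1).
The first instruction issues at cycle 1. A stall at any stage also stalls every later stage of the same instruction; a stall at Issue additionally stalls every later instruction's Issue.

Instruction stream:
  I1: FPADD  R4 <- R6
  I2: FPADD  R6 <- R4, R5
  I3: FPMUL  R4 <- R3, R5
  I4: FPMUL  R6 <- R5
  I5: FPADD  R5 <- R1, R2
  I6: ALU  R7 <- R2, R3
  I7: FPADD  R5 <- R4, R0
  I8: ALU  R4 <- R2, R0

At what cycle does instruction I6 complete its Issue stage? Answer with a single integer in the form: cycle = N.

cycle = 18

c1: I1 issues→FPADD
c2: I1 reads
c5: I1 exec-done
c6: I1 writes R4
c7: I2 issues→FPADD
c8: I2 reads, I3 issues→FPMUL
c9: I3 reads
c11: I2 exec-done
c12: I2 writes R6
c14: I3 exec-done
c15: I3 writes R4
c16: I4 issues→FPMUL
c17: I4 reads, I5 issues→FPADD
c18: I5 reads, I6 issues→ALU
c19: I6 reads
c20: I6 exec-done
c21: I5 exec-done, I6 writes R7
c22: I4 exec-done, I5 writes R5
c23: I4 writes R6, I7 issues→FPADD
c24: I7 reads, I8 issues→ALU
c25: I8 reads
c26: I8 exec-done
c27: I7 exec-done, I8 writes R4
c28: I7 writes R5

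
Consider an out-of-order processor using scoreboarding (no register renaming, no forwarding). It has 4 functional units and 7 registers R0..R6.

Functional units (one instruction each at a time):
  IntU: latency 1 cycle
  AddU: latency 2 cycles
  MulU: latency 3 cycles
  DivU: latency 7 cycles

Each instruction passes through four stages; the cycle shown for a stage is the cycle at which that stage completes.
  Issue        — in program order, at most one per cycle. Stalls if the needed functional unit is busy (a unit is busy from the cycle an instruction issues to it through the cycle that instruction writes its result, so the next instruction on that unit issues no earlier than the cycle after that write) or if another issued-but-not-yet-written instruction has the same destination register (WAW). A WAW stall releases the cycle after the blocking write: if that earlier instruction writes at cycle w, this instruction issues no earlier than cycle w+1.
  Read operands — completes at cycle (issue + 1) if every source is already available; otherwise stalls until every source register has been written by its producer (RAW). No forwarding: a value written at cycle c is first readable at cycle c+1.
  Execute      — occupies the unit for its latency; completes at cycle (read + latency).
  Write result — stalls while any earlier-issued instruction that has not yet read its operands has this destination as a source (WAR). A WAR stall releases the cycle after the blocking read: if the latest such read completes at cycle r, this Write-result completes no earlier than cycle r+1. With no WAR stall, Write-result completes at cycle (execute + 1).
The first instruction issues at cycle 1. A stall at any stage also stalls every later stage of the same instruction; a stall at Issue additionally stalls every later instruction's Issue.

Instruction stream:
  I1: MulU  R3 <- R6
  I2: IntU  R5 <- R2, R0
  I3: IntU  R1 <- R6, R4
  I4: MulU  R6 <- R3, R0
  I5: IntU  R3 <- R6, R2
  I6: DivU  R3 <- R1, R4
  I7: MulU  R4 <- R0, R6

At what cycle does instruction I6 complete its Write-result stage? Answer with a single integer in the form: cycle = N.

  I1 | 1 | 2 | 5 | 6
  I2 | 2 | 3 | 4 | 5
  I3 | 6 | 7 | 8 | 9   struct: IntU busy until I2 writes@5
  I4 | 7 | 8 | 11 | 12
  I5 | 10 | 13 | 14 | 15   struct: IntU busy until I3 writes@9 · RAW R6: wait I4 write@12
  I6 | 16 | 17 | 24 | 25   WAW R3: wait I5 write@15
  I7 | 17 | 18 | 21 | 22

cycle = 25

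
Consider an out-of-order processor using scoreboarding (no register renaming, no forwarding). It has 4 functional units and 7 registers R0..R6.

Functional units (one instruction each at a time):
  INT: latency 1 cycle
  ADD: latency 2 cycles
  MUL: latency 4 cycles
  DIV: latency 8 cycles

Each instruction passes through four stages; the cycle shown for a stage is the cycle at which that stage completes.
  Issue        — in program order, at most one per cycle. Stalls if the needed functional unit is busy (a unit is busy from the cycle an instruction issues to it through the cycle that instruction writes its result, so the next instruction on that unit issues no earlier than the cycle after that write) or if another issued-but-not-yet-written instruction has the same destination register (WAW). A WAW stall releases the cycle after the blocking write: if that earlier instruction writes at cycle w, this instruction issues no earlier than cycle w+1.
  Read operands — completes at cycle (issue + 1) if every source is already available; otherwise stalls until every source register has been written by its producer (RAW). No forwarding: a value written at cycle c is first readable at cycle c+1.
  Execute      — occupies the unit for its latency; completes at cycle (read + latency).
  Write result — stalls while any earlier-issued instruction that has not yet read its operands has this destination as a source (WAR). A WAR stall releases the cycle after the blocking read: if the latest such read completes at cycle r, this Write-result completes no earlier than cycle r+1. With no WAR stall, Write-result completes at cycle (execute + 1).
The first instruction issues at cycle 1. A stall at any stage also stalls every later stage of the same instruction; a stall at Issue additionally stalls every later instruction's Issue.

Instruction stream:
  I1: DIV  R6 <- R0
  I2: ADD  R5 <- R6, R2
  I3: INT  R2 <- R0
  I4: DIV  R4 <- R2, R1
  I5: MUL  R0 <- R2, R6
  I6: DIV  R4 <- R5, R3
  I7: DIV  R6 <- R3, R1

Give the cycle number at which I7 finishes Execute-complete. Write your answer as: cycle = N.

cycle = 44

I1: IS=1 RO=2 EX=10 WR=11
I2: IS=2 RO=12 EX=14 WR=15  [RAW R6: wait I1 write@11]
I3: IS=3 RO=4 EX=5 WR=13  [WAR R2: wait I2 read@12]
I4: IS=12 RO=14 EX=22 WR=23  [struct: DIV busy until I1 writes@11; RAW R2: wait I3 write@13]
I5: IS=13 RO=14 EX=18 WR=19
I6: IS=24 RO=25 EX=33 WR=34  [struct: DIV busy until I4 writes@23]
I7: IS=35 RO=36 EX=44 WR=45  [struct: DIV busy until I6 writes@34]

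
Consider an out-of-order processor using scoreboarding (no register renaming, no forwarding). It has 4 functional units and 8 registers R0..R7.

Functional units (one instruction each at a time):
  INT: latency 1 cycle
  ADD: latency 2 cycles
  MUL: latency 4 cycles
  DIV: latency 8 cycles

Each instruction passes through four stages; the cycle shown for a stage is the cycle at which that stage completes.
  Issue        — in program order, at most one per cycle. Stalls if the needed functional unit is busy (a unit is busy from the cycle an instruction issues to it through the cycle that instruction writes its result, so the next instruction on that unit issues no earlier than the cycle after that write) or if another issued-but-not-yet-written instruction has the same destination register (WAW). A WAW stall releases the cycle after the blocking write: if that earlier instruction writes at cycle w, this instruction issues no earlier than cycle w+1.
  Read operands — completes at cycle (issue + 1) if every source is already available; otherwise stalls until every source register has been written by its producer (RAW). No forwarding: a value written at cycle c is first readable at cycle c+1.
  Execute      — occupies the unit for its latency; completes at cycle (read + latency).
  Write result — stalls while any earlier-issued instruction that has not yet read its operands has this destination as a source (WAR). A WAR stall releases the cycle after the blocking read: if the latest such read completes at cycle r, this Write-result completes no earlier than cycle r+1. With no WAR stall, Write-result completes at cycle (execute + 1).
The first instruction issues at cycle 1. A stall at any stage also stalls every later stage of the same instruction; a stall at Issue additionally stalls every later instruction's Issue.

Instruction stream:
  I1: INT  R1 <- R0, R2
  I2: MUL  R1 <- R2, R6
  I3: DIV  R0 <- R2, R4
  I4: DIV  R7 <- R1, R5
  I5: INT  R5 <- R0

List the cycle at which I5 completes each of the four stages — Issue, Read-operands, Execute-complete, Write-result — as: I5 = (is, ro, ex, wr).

I5 = (18, 19, 20, 21)

  I1 | 1 | 2 | 3 | 4
  I2 | 5 | 6 | 10 | 11   WAW R1: wait I1 write@4
  I3 | 6 | 7 | 15 | 16
  I4 | 17 | 18 | 26 | 27   struct: DIV busy until I3 writes@16
  I5 | 18 | 19 | 20 | 21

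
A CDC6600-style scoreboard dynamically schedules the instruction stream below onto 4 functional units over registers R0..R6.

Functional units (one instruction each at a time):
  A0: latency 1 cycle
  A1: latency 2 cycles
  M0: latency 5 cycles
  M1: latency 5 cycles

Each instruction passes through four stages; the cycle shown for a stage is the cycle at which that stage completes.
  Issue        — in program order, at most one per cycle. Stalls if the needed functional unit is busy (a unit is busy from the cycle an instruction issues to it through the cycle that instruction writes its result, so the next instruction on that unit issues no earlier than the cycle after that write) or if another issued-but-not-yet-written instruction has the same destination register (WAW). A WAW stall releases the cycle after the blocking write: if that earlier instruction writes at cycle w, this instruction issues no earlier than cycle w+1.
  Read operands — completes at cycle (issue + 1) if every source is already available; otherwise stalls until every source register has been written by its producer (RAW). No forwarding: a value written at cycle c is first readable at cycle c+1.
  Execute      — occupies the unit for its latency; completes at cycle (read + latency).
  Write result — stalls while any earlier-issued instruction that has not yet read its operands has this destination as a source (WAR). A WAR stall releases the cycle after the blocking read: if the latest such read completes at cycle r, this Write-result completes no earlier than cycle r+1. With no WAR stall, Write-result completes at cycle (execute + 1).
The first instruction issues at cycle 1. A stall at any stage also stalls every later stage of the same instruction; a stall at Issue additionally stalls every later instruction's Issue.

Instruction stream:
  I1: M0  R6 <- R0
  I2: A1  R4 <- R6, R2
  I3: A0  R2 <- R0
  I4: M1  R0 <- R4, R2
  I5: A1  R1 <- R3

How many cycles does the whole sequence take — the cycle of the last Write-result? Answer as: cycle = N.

cycle = 19

t=1  issue I1 (M0)
t=2  I1 read-ops | issue I2 (A1)
t=3  issue I3 (A0)
t=4  I3 read-ops | issue I4 (M1)
t=5  I3 finished on A0
t=7  I1 finished on M0
t=8  I1→R6
t=9  I2 read-ops
t=10  I3→R2
t=11  I2 finished on A1
t=12  I2→R4
t=13  I4 read-ops | issue I5 (A1)
t=14  I5 read-ops
t=16  I5 finished on A1
t=17  I5→R1
t=18  I4 finished on M1
t=19  I4→R0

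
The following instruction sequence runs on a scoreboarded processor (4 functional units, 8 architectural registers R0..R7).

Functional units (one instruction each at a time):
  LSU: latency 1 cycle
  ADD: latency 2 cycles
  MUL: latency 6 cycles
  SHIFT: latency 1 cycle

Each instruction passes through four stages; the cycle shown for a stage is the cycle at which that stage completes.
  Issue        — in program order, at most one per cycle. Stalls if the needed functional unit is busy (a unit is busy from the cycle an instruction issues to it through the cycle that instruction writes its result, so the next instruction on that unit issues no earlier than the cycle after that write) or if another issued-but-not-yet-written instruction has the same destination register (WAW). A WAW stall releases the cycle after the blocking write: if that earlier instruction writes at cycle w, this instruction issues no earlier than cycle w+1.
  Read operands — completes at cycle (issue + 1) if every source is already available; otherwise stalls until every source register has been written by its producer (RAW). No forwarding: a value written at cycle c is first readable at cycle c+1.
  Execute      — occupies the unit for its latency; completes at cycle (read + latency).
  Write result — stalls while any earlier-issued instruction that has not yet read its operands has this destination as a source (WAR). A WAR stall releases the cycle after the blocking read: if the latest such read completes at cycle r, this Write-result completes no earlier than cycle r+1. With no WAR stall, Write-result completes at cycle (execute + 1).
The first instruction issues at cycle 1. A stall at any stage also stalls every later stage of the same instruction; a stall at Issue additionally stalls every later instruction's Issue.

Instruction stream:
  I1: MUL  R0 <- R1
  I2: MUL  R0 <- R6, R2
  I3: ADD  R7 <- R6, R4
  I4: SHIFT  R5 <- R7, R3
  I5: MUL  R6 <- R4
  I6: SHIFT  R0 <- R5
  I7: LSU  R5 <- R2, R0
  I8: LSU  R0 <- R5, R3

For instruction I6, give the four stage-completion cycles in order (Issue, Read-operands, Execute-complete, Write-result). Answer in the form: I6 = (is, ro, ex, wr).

[I1] 1/2/8/9
[I2] 10/11/17/18  (struct: MUL busy until I1 writes@9)
[I3] 11/12/14/15
[I4] 12/16/17/18  (RAW R7: wait I3 write@15)
[I5] 19/20/26/27  (struct: MUL busy until I2 writes@18)
[I6] 20/21/22/23
[I7] 21/24/25/26  (RAW R0: wait I6 write@23)
[I8] 27/28/29/30  (struct: LSU busy until I7 writes@26)

I6 = (20, 21, 22, 23)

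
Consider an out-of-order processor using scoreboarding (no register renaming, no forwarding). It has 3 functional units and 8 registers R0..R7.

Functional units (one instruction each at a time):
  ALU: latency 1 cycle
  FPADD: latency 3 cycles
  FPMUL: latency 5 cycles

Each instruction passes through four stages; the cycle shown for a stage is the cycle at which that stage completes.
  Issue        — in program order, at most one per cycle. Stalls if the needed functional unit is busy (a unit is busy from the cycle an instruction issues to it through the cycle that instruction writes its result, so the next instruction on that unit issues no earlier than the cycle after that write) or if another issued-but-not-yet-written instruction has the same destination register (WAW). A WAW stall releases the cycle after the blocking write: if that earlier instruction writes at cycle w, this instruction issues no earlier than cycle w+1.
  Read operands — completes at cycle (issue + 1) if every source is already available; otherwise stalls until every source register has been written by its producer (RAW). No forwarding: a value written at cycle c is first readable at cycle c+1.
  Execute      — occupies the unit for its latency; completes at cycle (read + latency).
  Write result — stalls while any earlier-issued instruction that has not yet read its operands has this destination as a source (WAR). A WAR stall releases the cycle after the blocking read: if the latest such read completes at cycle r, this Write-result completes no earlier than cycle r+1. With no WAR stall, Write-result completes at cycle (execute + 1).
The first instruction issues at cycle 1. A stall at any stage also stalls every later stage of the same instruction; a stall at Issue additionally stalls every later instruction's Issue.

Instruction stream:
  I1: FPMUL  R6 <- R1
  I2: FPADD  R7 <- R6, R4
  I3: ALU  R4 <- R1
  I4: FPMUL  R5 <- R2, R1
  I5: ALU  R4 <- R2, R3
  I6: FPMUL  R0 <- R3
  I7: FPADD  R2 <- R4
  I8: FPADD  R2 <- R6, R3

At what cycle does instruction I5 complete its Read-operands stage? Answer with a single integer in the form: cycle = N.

t=1  issue I1 (FPMUL)
t=2  I1 read-ops; issue I2 (FPADD)
t=3  issue I3 (ALU)
t=4  I3 read-ops
t=5  I3 finished on ALU
t=7  I1 finished on FPMUL
t=8  I1→R6
t=9  I2 read-ops; issue I4 (FPMUL)
t=10  I3→R4; I4 read-ops
t=11  issue I5 (ALU)
t=12  I2 finished on FPADD; I5 read-ops
t=13  I2→R7; I5 finished on ALU
t=14  I5→R4
t=15  I4 finished on FPMUL
t=16  I4→R5
t=17  issue I6 (FPMUL)
t=18  I6 read-ops; issue I7 (FPADD)
t=19  I7 read-ops
t=22  I7 finished on FPADD
t=23  I6 finished on FPMUL; I7→R2
t=24  I6→R0; issue I8 (FPADD)
t=25  I8 read-ops
t=28  I8 finished on FPADD
t=29  I8→R2

cycle = 12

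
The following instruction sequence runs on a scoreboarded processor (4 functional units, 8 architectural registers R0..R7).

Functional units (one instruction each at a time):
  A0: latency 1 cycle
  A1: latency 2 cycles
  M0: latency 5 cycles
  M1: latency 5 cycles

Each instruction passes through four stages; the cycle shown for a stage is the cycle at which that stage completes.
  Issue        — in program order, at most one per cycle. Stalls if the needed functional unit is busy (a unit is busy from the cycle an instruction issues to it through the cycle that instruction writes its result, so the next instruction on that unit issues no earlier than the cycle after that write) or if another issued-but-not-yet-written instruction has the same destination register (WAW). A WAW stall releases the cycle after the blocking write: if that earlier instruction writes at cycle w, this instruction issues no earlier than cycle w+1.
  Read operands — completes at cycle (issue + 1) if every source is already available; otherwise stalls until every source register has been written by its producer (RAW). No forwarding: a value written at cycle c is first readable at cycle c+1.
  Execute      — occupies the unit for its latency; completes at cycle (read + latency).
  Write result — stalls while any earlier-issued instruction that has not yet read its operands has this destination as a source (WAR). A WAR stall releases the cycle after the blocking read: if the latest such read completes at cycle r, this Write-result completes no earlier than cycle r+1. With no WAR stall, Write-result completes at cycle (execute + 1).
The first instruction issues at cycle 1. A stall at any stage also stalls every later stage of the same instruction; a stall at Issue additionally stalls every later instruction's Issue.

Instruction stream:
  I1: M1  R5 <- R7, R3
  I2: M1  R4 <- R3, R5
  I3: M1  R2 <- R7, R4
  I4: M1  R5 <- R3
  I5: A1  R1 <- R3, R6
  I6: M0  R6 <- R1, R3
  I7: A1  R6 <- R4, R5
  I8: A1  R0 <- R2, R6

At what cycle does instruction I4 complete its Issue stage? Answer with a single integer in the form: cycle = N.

cycle = 25

t=1  I1→M1
t=2  I1 RO
t=7  I1 EX
t=8  I1 WR R5
t=9  I2→M1
t=10  I2 RO
t=15  I2 EX
t=16  I2 WR R4
t=17  I3→M1
t=18  I3 RO
t=23  I3 EX
t=24  I3 WR R2
t=25  I4→M1
t=26  I4 RO; I5→A1
t=27  I5 RO; I6→M0
t=29  I5 EX
t=30  I5 WR R1
t=31  I4 EX; I6 RO
t=32  I4 WR R5
t=36  I6 EX
t=37  I6 WR R6
t=38  I7→A1
t=39  I7 RO
t=41  I7 EX
t=42  I7 WR R6
t=43  I8→A1
t=44  I8 RO
t=46  I8 EX
t=47  I8 WR R0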